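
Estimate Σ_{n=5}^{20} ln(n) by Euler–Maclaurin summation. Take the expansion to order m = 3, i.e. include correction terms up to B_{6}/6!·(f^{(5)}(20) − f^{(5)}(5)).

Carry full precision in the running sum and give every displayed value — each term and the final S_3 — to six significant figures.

S_3 ≈ 39.1576

The integral term ∫_5^20 ln(x) dx = 36.8675.
½[f(5) + f(20)] = ½[1.60944 + 2.99573] = 2.30259.
Running total after boundary: 39.1700.
Correction k=1: B_{2}/2! · (f^{(1)}(20) − f^{(1)}(5)) = 1/12 · (0.0500000 − 0.200000) = -0.0125000.
Running total after k=1: 39.1575.
Correction k=2: B_{4}/4! · (f^{(3)}(20) − f^{(3)}(5)) = −1/720 · (0.000250000 − 0.0160000) = 2.18750e-05.
Running total after k=2: 39.1576.
Correction k=3: B_{6}/6! · (f^{(5)}(20) − f^{(5)}(5)) = 1/30240 · (7.50000e-06 − 0.00768000) = -2.53720e-07.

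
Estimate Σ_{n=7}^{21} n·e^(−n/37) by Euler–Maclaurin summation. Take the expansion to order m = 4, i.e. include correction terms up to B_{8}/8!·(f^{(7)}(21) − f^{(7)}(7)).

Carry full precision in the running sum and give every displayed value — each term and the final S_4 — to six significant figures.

∫_7^21 x·e^(−x/37) dx evaluates to 130.808.
Boundary: ½(f(7) + f(21)) = ½(5.79341 + 11.9050) = 8.84918.
Integral + boundary = 139.657.
Order-1 term: 1/12 · (0.245147 − 0.671051) = -0.0354920.
Partial sum through k=1: 139.622.
Order-2 term: −1/720 · (0.00100727 − 0.00169928) = 9.61122e-07.
Partial sum through k=2: 139.622.
Order-3 term: 1/30240 · (1.34074e-06 − 2.12446e-06) = -2.59166e-11.
Partial sum through k=3: 139.622.
Order-4 term: −1/1209600 · (1.42126e-09 − 2.19697e-09) = 6.41297e-16.

S_4 ≈ 139.622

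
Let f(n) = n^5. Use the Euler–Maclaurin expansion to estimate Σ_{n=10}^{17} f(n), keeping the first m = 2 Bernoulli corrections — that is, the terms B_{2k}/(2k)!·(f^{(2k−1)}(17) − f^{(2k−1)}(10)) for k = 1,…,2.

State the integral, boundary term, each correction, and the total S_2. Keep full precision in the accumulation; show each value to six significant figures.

S_2 ≈ 4.64681e+06

Integral: ∫_10^17 x^5 dx = 3.85626e+06.
Boundary: ½(f(10) + f(17)) = ½(100000 + 1.41986e+06) = 759928.
So far: 4.61619e+06.
Order-1 term: 1/12 · (417605 − 50000.0) = 30633.8.
After k=1: 4.64682e+06.
Order-2 term: −1/720 · (17340.0 − 6000.00) = -15.7500.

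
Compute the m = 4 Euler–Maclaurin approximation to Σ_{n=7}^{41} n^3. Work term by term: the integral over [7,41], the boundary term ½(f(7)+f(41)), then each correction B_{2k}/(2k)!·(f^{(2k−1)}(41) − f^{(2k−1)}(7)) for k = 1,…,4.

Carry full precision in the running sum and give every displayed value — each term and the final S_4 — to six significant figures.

Integral: ∫_7^41 x^3 dx = 705840.
Endpoint term: (f(7) + f(41))/2 = (343.000 + 68921.0)/2 = 34632.0.
Integral + boundary = 740472.
Order-1 term: 1/12 · (5043.00 − 147.000) = 408.000.
Partial sum through k=1: 740880.
Order-2 term: −1/720 · (6.00000 − 6.00000) = 0.00000.
Partial sum through k=2: 740880.
Order-3 term: 1/30240 · (0.00000 − 0.00000) = 0.00000.
Partial sum through k=3: 740880.
Order-4 term: −1/1209600 · (0.00000 − 0.00000) = 0.00000.

S_4 ≈ 740880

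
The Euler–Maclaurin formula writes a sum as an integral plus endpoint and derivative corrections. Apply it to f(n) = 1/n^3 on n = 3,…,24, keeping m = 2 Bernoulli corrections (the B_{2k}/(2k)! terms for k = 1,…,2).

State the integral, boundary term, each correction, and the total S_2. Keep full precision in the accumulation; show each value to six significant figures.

S_2 ≈ 0.0762135

∫_3^24 1/x^3 dx evaluates to 0.0546875.
Boundary: ½(f(3) + f(24)) = ½(0.0370370 + 7.23380e-05) = 0.0185547.
Integral + boundary = 0.0732422.
Order-1 term: 1/12 · (-9.04225e-06 − (-0.0370370)) = 0.00308567.
Partial sum through k=1: 0.0763279.
Order-2 term: −1/720 · (-3.13967e-07 − (-0.0823045)) = -0.000114311.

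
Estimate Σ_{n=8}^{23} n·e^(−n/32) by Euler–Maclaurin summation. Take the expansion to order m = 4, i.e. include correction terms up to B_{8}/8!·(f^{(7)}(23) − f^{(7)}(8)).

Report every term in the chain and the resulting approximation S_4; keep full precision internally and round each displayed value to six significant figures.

∫_8^23 x·e^(−x/32) dx evaluates to 139.110.
Boundary: ½(f(8) + f(23)) = ½(6.23041 + 11.2093) = 8.71986.
So far: 147.829.
Correction k=1: B_{2}/2! · (f^{(1)}(23) − f^{(1)}(8)) = 1/12 · (0.137070 − 0.584101) = -0.0372525.
Running total after k=1: 147.792.
Correction k=2: B_{4}/4! · (f^{(3)}(23) − f^{(3)}(8)) = −1/720 · (0.00108573 − 0.00209151) = 1.39690e-06.
Running total after k=2: 147.792.
Correction k=3: B_{6}/6! · (f^{(5)}(23) − f^{(5)}(8)) = 1/30240 · (1.98986e-06 − 3.52793e-06) = -5.08623e-11.
Running total after k=3: 147.792.
Correction k=4: B_{8}/8! · (f^{(7)}(23) − f^{(7)}(8)) = −1/1209600 · (2.85100e-09 − 4.89587e-09) = 1.69054e-15.

S_4 ≈ 147.792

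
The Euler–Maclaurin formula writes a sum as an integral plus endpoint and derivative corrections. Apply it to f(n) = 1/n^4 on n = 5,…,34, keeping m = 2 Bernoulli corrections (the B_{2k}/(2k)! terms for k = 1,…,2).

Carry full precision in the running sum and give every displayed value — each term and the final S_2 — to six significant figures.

Integral: ∫_5^34 1/x^4 dx = 0.00265819.
Endpoint term: (f(5) + f(34))/2 = (0.00160000 + 7.48315e-07)/2 = 0.000800374.
Running total after boundary: 0.00345856.
k=1: B_{2}/(2)! × [f^{(1)}(34) − f^{(1)}(5)] = 1/12 × (-8.80370e-08 − (-0.00128000)) = 0.000106659.
Running total after k=1: 0.00356522.
k=2: B_{4}/(4)! × [f^{(3)}(34) − f^{(3)}(5)] = −1/720 × (-2.28470e-09 − (-0.00153600)) = -2.13333e-06.

S_2 ≈ 0.00356309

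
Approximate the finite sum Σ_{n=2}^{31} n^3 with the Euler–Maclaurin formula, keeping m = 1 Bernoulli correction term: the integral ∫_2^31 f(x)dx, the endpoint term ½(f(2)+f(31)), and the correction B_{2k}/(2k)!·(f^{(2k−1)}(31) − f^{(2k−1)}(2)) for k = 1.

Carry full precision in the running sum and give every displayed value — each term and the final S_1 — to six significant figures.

S_1 ≈ 246015

The integral term ∫_2^31 x^3 dx = 230876.
Boundary: ½(f(2) + f(31)) = ½(8.00000 + 29791.0) = 14899.5.
Running total after boundary: 245776.
Correction k=1: B_{2}/2! · (f^{(1)}(31) − f^{(1)}(2)) = 1/12 · (2883.00 − 12.0000) = 239.250.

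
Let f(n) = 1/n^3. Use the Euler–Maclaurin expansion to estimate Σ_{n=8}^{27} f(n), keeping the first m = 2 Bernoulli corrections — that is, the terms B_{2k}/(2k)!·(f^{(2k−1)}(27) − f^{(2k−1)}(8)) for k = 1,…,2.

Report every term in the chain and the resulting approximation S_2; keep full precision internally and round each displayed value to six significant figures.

∫_8^27 1/x^3 dx evaluates to 0.00712663.
Boundary: ½(f(8) + f(27)) = ½(0.00195312 + 5.08053e-05) = 0.00100197.
So far: 0.00812859.
Order-1 term: 1/12 · (-5.64503e-06 − (-0.000732422)) = 6.05647e-05.
Running total after k=1: 0.00818916.
Order-2 term: −1/720 · (-1.54870e-07 − (-0.000228882)) = -3.17676e-07.

S_2 ≈ 0.00818884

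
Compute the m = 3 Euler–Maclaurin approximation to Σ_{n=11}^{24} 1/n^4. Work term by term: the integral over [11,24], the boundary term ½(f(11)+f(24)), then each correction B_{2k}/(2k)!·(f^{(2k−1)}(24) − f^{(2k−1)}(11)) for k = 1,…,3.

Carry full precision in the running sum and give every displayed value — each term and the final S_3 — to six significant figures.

∫_11^24 1/x^4 dx evaluates to 0.000226326.
Endpoint term: (f(11) + f(24))/2 = (6.83013e-05 + 3.01408e-06)/2 = 3.56577e-05.
Integral + boundary = 0.000261983.
Order-1 term: 1/12 · (-5.02347e-07 − (-2.48369e-05)) = 2.02788e-06.
Partial sum through k=1: 0.000264011.
Order-2 term: −1/720 · (-2.61639e-08 − (-6.15790e-06)) = -8.51630e-09.
Partial sum through k=2: 0.000264003.
Order-3 term: 1/30240 · (-2.54371e-09 − (-2.84994e-06)) = 9.41598e-11.

S_3 ≈ 0.000264003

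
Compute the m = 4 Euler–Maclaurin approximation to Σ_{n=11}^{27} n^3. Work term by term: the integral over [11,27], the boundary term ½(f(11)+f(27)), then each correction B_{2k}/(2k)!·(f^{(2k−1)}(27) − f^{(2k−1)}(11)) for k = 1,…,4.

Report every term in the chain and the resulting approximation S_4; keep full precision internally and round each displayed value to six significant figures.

S_4 ≈ 139859

Integral: ∫_11^27 x^3 dx = 129200.
Endpoint term: (f(11) + f(27))/2 = (1331.00 + 19683.0)/2 = 10507.0.
Running total after boundary: 139707.
Correction k=1: B_{2}/2! · (f^{(1)}(27) − f^{(1)}(11)) = 1/12 · (2187.00 − 363.000) = 152.000.
Partial sum through k=1: 139859.
Correction k=2: B_{4}/4! · (f^{(3)}(27) − f^{(3)}(11)) = −1/720 · (6.00000 − 6.00000) = 0.00000.
Partial sum through k=2: 139859.
Correction k=3: B_{6}/6! · (f^{(5)}(27) − f^{(5)}(11)) = 1/30240 · (0.00000 − 0.00000) = 0.00000.
Partial sum through k=3: 139859.
Correction k=4: B_{8}/8! · (f^{(7)}(27) − f^{(7)}(11)) = −1/1209600 · (0.00000 − 0.00000) = 0.00000.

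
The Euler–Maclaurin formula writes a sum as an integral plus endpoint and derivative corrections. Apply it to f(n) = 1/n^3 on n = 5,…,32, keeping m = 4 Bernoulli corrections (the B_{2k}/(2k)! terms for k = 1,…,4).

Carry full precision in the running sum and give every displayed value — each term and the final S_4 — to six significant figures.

S_4 ≈ 0.0239216

The integral term ∫_5^32 1/x^3 dx = 0.0195117.
Boundary: ½(f(5) + f(32)) = ½(0.00800000 + 3.05176e-05) = 0.00401526.
Integral + boundary = 0.0235270.
k=1: B_{2}/(2)! × [f^{(1)}(32) − f^{(1)}(5)] = 1/12 × (-2.86102e-06 − (-0.00480000)) = 0.000399762.
After k=1: 0.0239267.
k=2: B_{4}/(4)! × [f^{(3)}(32) − f^{(3)}(5)] = −1/720 × (-5.58794e-08 − (-0.00384000)) = -5.33326e-06.
After k=2: 0.0239214.
k=3: B_{6}/(6)! × [f^{(5)}(32) − f^{(5)}(5)] = 1/30240 × (-2.29193e-09 − (-0.00645120)) = 2.13333e-07.
After k=3: 0.0239216.
k=4: B_{8}/(8)! × [f^{(7)}(32) − f^{(7)}(5)] = −1/1209600 × (-1.61151e-10 − (-0.0185795)) = -1.53600e-08.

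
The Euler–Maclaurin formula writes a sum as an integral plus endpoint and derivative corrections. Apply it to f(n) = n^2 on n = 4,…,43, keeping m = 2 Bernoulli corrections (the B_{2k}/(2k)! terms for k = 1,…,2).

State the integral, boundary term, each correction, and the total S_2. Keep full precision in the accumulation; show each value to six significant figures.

Integral: ∫_4^43 x^2 dx = 26481.0.
½[f(4) + f(43)] = ½[16.0000 + 1849.00] = 932.500.
So far: 27413.5.
k=1: B_{2}/(2)! × [f^{(1)}(43) − f^{(1)}(4)] = 1/12 × (86.0000 − 8.00000) = 6.50000.
Partial sum through k=1: 27420.0.
k=2: B_{4}/(4)! × [f^{(3)}(43) − f^{(3)}(4)] = −1/720 × (0.00000 − 0.00000) = 0.00000.

S_2 ≈ 27420.0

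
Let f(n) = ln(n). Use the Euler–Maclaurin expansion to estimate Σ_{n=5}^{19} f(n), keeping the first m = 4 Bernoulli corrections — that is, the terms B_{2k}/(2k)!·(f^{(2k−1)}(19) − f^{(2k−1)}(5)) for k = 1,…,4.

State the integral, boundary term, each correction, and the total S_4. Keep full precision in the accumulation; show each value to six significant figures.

S_4 ≈ 36.1618

The integral term ∫_5^19 ln(x) dx = 33.8972.
Endpoint term: (f(5) + f(19))/2 = (1.60944 + 2.94444)/2 = 2.27694.
So far: 36.1741.
k=1: B_{2}/(2)! × [f^{(1)}(19) − f^{(1)}(5)] = 1/12 × (0.0526316 − 0.200000) = -0.0122807.
Partial sum through k=1: 36.1618.
k=2: B_{4}/(4)! × [f^{(3)}(19) − f^{(3)}(5)] = −1/720 × (0.000291588 − 0.0160000) = 2.18172e-05.
Partial sum through k=2: 36.1618.
k=3: B_{6}/(6)! × [f^{(5)}(19) − f^{(5)}(5)] = 1/30240 × (9.69267e-06 − 0.00768000) = -2.53648e-07.
Partial sum through k=3: 36.1618.
k=4: B_{8}/(8)! × [f^{(7)}(19) − f^{(7)}(5)] = −1/1209600 × (8.05485e-07 − 0.00921600) = 7.61838e-09.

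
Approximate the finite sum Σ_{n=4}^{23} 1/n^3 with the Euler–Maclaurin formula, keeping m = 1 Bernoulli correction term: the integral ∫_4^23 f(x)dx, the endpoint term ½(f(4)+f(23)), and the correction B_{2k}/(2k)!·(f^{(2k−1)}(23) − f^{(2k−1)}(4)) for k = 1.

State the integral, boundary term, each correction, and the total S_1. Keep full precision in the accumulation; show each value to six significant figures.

∫_4^23 1/x^3 dx evaluates to 0.0303048.
Boundary: ½(f(4) + f(23)) = ½(0.0156250 + 8.21895e-05) = 0.00785359.
Integral + boundary = 0.0381584.
Correction k=1: B_{2}/2! · (f^{(1)}(23) − f^{(1)}(4)) = 1/12 · (-1.07204e-05 − (-0.0117188)) = 0.000975669.

S_1 ≈ 0.0391341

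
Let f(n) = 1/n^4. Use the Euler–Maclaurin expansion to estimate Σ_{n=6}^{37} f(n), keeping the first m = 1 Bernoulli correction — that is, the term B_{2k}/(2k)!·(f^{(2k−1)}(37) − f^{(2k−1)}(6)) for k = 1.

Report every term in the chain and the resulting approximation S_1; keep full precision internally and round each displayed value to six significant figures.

∫_6^37 1/x^4 dx evaluates to 0.00153663.
Endpoint term: (f(6) + f(37))/2 = (0.000771605 + 5.33572e-07)/2 = 0.000386069.
So far: 0.00192270.
Correction k=1: B_{2}/2! · (f^{(1)}(37) − f^{(1)}(6)) = 1/12 · (-5.76835e-08 − (-0.000514403)) = 4.28621e-05.

S_1 ≈ 0.00196556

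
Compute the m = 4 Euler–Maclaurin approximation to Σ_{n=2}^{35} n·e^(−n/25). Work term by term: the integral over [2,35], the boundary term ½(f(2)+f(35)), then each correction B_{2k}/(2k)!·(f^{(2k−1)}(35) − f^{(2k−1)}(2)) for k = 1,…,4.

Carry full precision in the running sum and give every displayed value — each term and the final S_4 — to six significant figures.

S_4 ≈ 258.368

Integral: ∫_2^35 x·e^(−x/25) dx = 253.208.
Boundary: ½(f(2) + f(35)) = ½(1.84623 + 8.63089) = 5.23856.
So far: 258.447.
Correction k=1: B_{2}/2! · (f^{(1)}(35) − f^{(1)}(2)) = 1/12 · (-0.0986388 − 0.849267) = -0.0789922.
Partial sum through k=1: 258.368.
Correction k=2: B_{4}/4! · (f^{(3)}(35) − f^{(3)}(2)) = −1/720 · (0.000631288 − 0.00431280) = 5.11321e-06.
Partial sum through k=2: 258.368.
Correction k=3: B_{6}/6! · (f^{(5)}(35) − f^{(5)}(2)) = 1/30240 · (2.27264e-06 − 1.16268e-05) = -3.09332e-10.
Partial sum through k=3: 258.368.
Correction k=4: B_{8}/8! · (f^{(7)}(35) − f^{(7)}(2)) = −1/1209600 · (5.65634e-09 − 2.61651e-08) = 1.69550e-14.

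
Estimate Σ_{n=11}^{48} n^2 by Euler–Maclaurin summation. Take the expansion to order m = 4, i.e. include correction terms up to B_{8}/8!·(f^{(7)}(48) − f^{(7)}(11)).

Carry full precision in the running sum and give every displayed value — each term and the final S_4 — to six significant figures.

S_4 ≈ 37639.0

Integral: ∫_11^48 x^2 dx = 36420.3.
Boundary: ½(f(11) + f(48)) = ½(121.000 + 2304.00) = 1212.50.
So far: 37632.8.
k=1: B_{2}/(2)! × [f^{(1)}(48) − f^{(1)}(11)] = 1/12 × (96.0000 − 22.0000) = 6.16667.
Partial sum through k=1: 37639.0.
k=2: B_{4}/(4)! × [f^{(3)}(48) − f^{(3)}(11)] = −1/720 × (0.00000 − 0.00000) = 0.00000.
Partial sum through k=2: 37639.0.
k=3: B_{6}/(6)! × [f^{(5)}(48) − f^{(5)}(11)] = 1/30240 × (0.00000 − 0.00000) = 0.00000.
Partial sum through k=3: 37639.0.
k=4: B_{8}/(8)! × [f^{(7)}(48) − f^{(7)}(11)] = −1/1209600 × (0.00000 − 0.00000) = 0.00000.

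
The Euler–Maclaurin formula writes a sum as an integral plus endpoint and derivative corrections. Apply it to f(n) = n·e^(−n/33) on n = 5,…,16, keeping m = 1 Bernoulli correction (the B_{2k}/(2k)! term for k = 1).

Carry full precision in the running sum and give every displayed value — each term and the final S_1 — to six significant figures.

∫_5^16 x·e^(−x/33) dx evaluates to 81.9605.
Boundary: ½(f(5) + f(16)) = ½(4.29702 + 9.85265) = 7.07484.
Integral + boundary = 89.0353.
Correction k=1: B_{2}/2! · (f^{(1)}(16) − f^{(1)}(5)) = 1/12 · (0.317225 − 0.729192) = -0.0343305.

S_1 ≈ 89.0010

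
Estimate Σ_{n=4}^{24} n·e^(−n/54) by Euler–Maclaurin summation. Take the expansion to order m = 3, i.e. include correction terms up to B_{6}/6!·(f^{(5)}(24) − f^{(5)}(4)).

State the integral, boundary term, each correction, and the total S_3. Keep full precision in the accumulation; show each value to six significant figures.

The integral term ∫_4^24 x·e^(−x/54) dx = 207.733.
Boundary: ½(f(4) + f(24)) = ½(3.71441 + 15.3883) = 9.55137.
So far: 217.284.
k=1: B_{2}/(2)! × [f^{(1)}(24) − f^{(1)}(4)] = 1/12 × (0.356211 − 0.859818) = -0.0419672.
After k=1: 217.242.
k=2: B_{4}/(4)! × [f^{(3)}(24) − f^{(3)}(4)] = −1/720 × (0.000561925 − 0.000931764) = 5.13666e-07.
After k=2: 217.242.
k=3: B_{6}/(6)! × [f^{(5)}(24) − f^{(5)}(4)] = 1/30240 × (3.43516e-07 − 5.37951e-07) = -6.42975e-12.

S_3 ≈ 217.242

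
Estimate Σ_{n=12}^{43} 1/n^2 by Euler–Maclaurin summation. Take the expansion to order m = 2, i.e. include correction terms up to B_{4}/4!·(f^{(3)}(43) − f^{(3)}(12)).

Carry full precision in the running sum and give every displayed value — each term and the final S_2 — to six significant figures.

S_2 ≈ 0.0639144

The integral term ∫_12^43 1/x^2 dx = 0.0600775.
½[f(12) + f(43)] = ½[0.00694444 + 0.000540833] = 0.00374264.
Running total after boundary: 0.0638202.
Correction k=1: B_{2}/2! · (f^{(1)}(43) − f^{(1)}(12)) = 1/12 · (-2.51550e-05 − (-0.00115741)) = 9.43544e-05.
After k=1: 0.0639145.
Correction k=2: B_{4}/4! · (f^{(3)}(43) − f^{(3)}(12)) = −1/720 · (-1.63256e-07 − (-9.64506e-05)) = -1.33732e-07.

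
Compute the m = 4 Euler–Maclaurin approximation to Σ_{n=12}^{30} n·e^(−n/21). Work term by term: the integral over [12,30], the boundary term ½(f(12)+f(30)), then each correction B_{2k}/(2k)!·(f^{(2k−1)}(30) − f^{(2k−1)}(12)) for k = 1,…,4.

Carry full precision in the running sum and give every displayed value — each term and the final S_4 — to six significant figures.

S_4 ≈ 141.638

The integral term ∫_12^30 x·e^(−x/21) dx = 134.683.
Boundary: ½(f(12) + f(30)) = ½(6.77662 + 7.18953) = 6.98307.
Integral + boundary = 141.666.
k=1: B_{2}/(2)! × [f^{(1)}(30) − f^{(1)}(12)] = 1/12 × (-0.102708 − 0.242022) = -0.0287275.
After k=1: 141.638.
k=2: B_{4}/(4)! × [f^{(3)}(30) − f^{(3)}(12)] = −1/720 × (0.000853956 − 0.00310988) = 3.13323e-06.
After k=2: 141.638.
k=3: B_{6}/(6)! × [f^{(5)}(30) − f^{(5)}(12)] = 1/30240 × (4.40093e-06 − 1.28593e-05) = -2.79709e-10.
After k=3: 141.638.
k=4: B_{8}/(8)! × [f^{(7)}(30) − f^{(7)}(12)] = −1/1209600 × (1.55679e-08 − 4.23283e-08) = 2.21233e-14.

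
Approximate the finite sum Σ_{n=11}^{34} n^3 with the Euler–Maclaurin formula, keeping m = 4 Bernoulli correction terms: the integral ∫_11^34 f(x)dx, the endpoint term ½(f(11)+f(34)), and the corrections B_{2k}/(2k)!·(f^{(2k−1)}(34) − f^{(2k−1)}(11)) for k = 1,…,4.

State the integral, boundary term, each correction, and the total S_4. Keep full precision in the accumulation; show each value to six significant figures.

The integral term ∫_11^34 x^3 dx = 330424.
Endpoint term: (f(11) + f(34))/2 = (1331.00 + 39304.0)/2 = 20317.5.
Integral + boundary = 350741.
Correction k=1: B_{2}/2! · (f^{(1)}(34) − f^{(1)}(11)) = 1/12 · (3468.00 − 363.000) = 258.750.
Partial sum through k=1: 351000.
Correction k=2: B_{4}/4! · (f^{(3)}(34) − f^{(3)}(11)) = −1/720 · (6.00000 − 6.00000) = 0.00000.
Partial sum through k=2: 351000.
Correction k=3: B_{6}/6! · (f^{(5)}(34) − f^{(5)}(11)) = 1/30240 · (0.00000 − 0.00000) = 0.00000.
Partial sum through k=3: 351000.
Correction k=4: B_{8}/8! · (f^{(7)}(34) − f^{(7)}(11)) = −1/1209600 · (0.00000 − 0.00000) = 0.00000.

S_4 ≈ 351000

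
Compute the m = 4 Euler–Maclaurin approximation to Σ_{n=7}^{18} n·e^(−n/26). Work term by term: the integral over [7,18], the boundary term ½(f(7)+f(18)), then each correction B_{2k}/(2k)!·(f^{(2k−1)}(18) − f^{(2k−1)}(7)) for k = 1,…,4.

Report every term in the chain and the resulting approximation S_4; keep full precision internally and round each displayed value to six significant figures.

∫_7^18 x·e^(−x/26) dx evaluates to 83.0032.
Boundary: ½(f(7) + f(18)) = ½(5.34777 + 9.00756) = 7.17766.
Running total after boundary: 90.1809.
Correction k=1: B_{2}/2! · (f^{(1)}(18) − f^{(1)}(7)) = 1/12 · (0.153975 − 0.558284) = -0.0336923.
Partial sum through k=1: 90.1472.
Correction k=2: B_{4}/4! · (f^{(3)}(18) − f^{(3)}(7)) = −1/720 · (0.00170831 − 0.00308612) = 1.91363e-06.
Partial sum through k=2: 90.1472.
Correction k=3: B_{6}/6! · (f^{(5)}(18) − f^{(5)}(7)) = 1/30240 · (4.71722e-06 − 7.90884e-06) = -1.05543e-10.
Partial sum through k=3: 90.1472.
Correction k=4: B_{8}/8! · (f^{(7)}(18) − f^{(7)}(7)) = −1/1209600 · (1.02180e-08 − 1.66456e-08) = 5.31383e-15.

S_4 ≈ 90.1472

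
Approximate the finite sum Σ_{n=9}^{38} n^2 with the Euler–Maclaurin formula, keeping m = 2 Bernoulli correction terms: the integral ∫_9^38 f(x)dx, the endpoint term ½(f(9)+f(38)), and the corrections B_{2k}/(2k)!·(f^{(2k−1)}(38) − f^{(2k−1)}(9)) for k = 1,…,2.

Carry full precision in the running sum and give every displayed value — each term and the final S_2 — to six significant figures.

S_2 ≈ 18815.0

The integral term ∫_9^38 x^2 dx = 18047.7.
Boundary: ½(f(9) + f(38)) = ½(81.0000 + 1444.00) = 762.500.
Running total after boundary: 18810.2.
Order-1 term: 1/12 · (76.0000 − 18.0000) = 4.83333.
Running total after k=1: 18815.0.
Order-2 term: −1/720 · (0.00000 − 0.00000) = 0.00000.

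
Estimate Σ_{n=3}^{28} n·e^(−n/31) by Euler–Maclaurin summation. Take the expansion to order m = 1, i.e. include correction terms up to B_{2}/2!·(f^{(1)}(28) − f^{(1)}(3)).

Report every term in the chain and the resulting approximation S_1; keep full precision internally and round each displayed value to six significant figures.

S_1 ≈ 222.529

The integral term ∫_3^28 x·e^(−x/31) dx = 215.559.
½[f(3) + f(28)] = ½[2.72328 + 11.3473] = 7.03529.
Integral + boundary = 222.594.
k=1: B_{2}/(2)! × [f^{(1)}(28) − f^{(1)}(3)] = 1/12 × (0.0392187 − 0.819913) = -0.0650579.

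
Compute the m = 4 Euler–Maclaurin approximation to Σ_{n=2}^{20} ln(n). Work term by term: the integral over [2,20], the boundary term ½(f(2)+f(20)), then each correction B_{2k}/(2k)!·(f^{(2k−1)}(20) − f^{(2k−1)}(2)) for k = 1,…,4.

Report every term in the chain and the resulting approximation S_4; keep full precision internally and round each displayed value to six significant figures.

The integral term ∫_2^20 ln(x) dx = 40.5284.
Boundary: ½(f(2) + f(20)) = ½(0.693147 + 2.99573) = 1.84444.
Integral + boundary = 42.3728.
Order-1 term: 1/12 · (0.0500000 − 0.500000) = -0.0375000.
Partial sum through k=1: 42.3353.
Order-2 term: −1/720 · (0.000250000 − 0.250000) = 0.000346875.
Partial sum through k=2: 42.3356.
Order-3 term: 1/30240 · (7.50000e-06 − 0.750000) = -2.48013e-05.
Partial sum through k=3: 42.3356.
Order-4 term: −1/1209600 · (5.62500e-07 − 5.62500) = 4.65030e-06.

S_4 ≈ 42.3356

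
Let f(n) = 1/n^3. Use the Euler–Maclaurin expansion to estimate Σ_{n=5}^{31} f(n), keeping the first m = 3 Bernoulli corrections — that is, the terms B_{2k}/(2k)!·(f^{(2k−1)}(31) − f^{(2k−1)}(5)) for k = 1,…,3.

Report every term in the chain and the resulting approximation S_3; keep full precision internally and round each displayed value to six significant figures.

S_3 ≈ 0.0238911

The integral term ∫_5^31 1/x^3 dx = 0.0194797.
Boundary: ½(f(5) + f(31)) = ½(0.00800000 + 3.35672e-05) = 0.00401678.
So far: 0.0234965.
k=1: B_{2}/(2)! × [f^{(1)}(31) − f^{(1)}(5)] = 1/12 × (-3.24844e-06 − (-0.00480000)) = 0.000399729.
After k=1: 0.0238962.
k=2: B_{4}/(4)! × [f^{(3)}(31) − f^{(3)}(5)] = −1/720 × (-6.76054e-08 − (-0.00384000)) = -5.33324e-06.
After k=2: 0.0238909.
k=3: B_{6}/(6)! × [f^{(5)}(31) − f^{(5)}(5)] = 1/30240 × (-2.95466e-09 − (-0.00645120)) = 2.13333e-07.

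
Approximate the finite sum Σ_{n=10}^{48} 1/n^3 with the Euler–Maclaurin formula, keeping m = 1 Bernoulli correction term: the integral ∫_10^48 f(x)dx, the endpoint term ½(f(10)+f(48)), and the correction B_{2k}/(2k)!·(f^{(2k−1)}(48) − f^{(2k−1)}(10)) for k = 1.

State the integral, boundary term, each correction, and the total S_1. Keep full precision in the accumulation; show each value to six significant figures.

∫_10^48 1/x^3 dx evaluates to 0.00478299.
Boundary: ½(f(10) + f(48)) = ½(0.00100000 + 9.04225e-06) = 0.000504521.
Integral + boundary = 0.00528751.
Order-1 term: 1/12 · (-5.65140e-07 − (-0.000300000)) = 2.49529e-05.

S_1 ≈ 0.00531246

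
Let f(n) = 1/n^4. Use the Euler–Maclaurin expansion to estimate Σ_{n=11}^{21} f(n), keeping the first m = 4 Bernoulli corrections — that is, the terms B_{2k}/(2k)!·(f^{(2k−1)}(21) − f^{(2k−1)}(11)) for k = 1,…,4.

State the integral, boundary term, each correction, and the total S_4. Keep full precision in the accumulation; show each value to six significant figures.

∫_11^21 1/x^4 dx evaluates to 0.000214445.
½[f(11) + f(21)] = ½[6.83013e-05 + 5.14189e-06] = 3.67216e-05.
So far: 0.000251167.
Order-1 term: 1/12 · (-9.79408e-07 − (-2.48369e-05)) = 1.98812e-06.
After k=1: 0.000253155.
Order-2 term: −1/720 · (-6.66264e-08 − (-6.15790e-06)) = -8.46010e-09.
After k=2: 0.000253146.
Order-3 term: 1/30240 · (-8.46049e-09 − (-2.84994e-06)) = 9.39641e-11.
After k=3: 0.000253146.
Order-4 term: −1/1209600 · (-1.72663e-09 − (-2.11979e-06)) = -1.75104e-12.

S_4 ≈ 0.000253146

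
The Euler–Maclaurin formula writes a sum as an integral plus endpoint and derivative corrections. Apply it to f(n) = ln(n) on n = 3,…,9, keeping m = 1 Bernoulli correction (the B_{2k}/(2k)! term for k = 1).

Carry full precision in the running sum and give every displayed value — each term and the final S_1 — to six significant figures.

S_1 ≈ 12.1086

Integral: ∫_3^9 ln(x) dx = 10.4792.
½[f(3) + f(9)] = ½[1.09861 + 2.19722] = 1.64792.
Running total after boundary: 12.1271.
k=1: B_{2}/(2)! × [f^{(1)}(9) − f^{(1)}(3)] = 1/12 × (0.111111 − 0.333333) = -0.0185185.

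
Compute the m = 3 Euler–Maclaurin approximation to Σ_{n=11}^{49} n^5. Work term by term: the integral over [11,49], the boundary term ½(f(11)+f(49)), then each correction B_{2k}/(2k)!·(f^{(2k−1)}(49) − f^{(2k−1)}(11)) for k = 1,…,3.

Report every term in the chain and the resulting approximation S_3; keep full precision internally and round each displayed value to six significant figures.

The integral term ∫_11^49 x^5 dx = 2.30659e+09.
Boundary: ½(f(11) + f(49)) = ½(161051 + 2.82475e+08) = 1.41318e+08.
So far: 2.44790e+09.
Correction k=1: B_{2}/2! · (f^{(1)}(49) − f^{(1)}(11)) = 1/12 · (2.88240e+07 − 73205.0) = 2.39590e+06.
After k=1: 2.45030e+09.
Correction k=2: B_{4}/4! · (f^{(3)}(49) − f^{(3)}(11)) = −1/720 · (144060 − 7260.00) = -190.000.
After k=2: 2.45030e+09.
Correction k=3: B_{6}/6! · (f^{(5)}(49) − f^{(5)}(11)) = 1/30240 · (120.000 − 120.000) = 0.00000.

S_3 ≈ 2.45030e+09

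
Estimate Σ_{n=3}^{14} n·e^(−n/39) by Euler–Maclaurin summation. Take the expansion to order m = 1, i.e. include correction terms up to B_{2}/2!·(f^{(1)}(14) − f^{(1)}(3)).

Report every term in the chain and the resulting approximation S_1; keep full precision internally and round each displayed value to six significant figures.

S_1 ≈ 79.3912

Integral: ∫_3^14 x·e^(−x/39) dx = 73.1474.
Boundary: ½(f(3) + f(14)) = ½(2.77788 + 9.77749) = 6.27769.
Running total after boundary: 79.4251.
k=1: B_{2}/(2)! × [f^{(1)}(14) − f^{(1)}(3)] = 1/12 × (0.447687 − 0.854733) = -0.0339205.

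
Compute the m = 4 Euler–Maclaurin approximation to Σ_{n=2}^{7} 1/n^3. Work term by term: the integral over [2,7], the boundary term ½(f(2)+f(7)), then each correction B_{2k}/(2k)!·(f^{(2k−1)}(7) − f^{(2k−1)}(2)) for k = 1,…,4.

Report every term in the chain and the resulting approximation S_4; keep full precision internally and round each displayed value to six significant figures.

∫_2^7 1/x^3 dx evaluates to 0.114796.
Boundary: ½(f(2) + f(7)) = ½(0.125000 + 0.00291545) = 0.0639577.
So far: 0.178754.
k=1: B_{2}/(2)! × [f^{(1)}(7) − f^{(1)}(2)] = 1/12 × (-0.00124948 − (-0.187500)) = 0.0155209.
Partial sum through k=1: 0.194275.
k=2: B_{4}/(4)! × [f^{(3)}(7) − f^{(3)}(2)] = −1/720 × (-0.000509992 − (-0.937500)) = -0.00130138.
Partial sum through k=2: 0.192973.
k=3: B_{6}/(6)! × [f^{(5)}(7) − f^{(5)}(2)] = 1/30240 × (-0.000437136 − (-9.84375)) = 0.000325506.
Partial sum through k=3: 0.193299.
k=4: B_{8}/(8)! × [f^{(7)}(7) − f^{(7)}(2)] = −1/1209600 × (-0.000642322 − (-177.188)) = -0.000146484.

S_4 ≈ 0.193152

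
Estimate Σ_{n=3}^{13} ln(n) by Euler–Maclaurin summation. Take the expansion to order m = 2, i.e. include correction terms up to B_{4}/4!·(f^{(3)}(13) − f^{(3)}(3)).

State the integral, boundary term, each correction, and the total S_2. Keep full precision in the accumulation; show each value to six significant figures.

S_2 ≈ 21.8590

The integral term ∫_3^13 ln(x) dx = 20.0485.
½[f(3) + f(13)] = ½[1.09861 + 2.56495] = 1.83178.
Integral + boundary = 21.8803.
k=1: B_{2}/(2)! × [f^{(1)}(13) − f^{(1)}(3)] = 1/12 × (0.0769231 − 0.333333) = -0.0213675.
Running total after k=1: 21.8589.
k=2: B_{4}/(4)! × [f^{(3)}(13) − f^{(3)}(3)] = −1/720 × (0.000910332 − 0.0740741) = 0.000101616.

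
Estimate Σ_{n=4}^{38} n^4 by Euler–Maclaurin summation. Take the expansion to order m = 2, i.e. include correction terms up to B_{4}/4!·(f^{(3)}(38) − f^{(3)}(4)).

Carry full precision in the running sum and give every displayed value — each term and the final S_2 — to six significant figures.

Integral: ∫_4^38 x^4 dx = 1.58468e+07.
Endpoint term: (f(4) + f(38))/2 = (256.000 + 2.08514e+06)/2 = 1.04270e+06.
So far: 1.68895e+07.
Correction k=1: B_{2}/2! · (f^{(1)}(38) − f^{(1)}(4)) = 1/12 · (219488 − 256.000) = 18269.3.
Partial sum through k=1: 1.69078e+07.
Correction k=2: B_{4}/4! · (f^{(3)}(38) − f^{(3)}(4)) = −1/720 · (912.000 − 96.0000) = -1.13333.

S_2 ≈ 1.69078e+07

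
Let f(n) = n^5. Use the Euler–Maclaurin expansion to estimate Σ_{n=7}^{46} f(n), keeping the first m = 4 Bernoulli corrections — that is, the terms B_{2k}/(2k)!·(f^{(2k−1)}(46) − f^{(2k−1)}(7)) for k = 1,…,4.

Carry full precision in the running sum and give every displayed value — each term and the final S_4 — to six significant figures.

The integral term ∫_7^46 x^5 dx = 1.57903e+09.
Endpoint term: (f(7) + f(46))/2 = (16807.0 + 2.05963e+08)/2 = 1.02990e+08.
Running total after boundary: 1.68202e+09.
Order-1 term: 1/12 · (2.23873e+07 − 12005.0) = 1.86461e+06.
Partial sum through k=1: 1.68388e+09.
Order-2 term: −1/720 · (126960 − 2940.00) = -172.250.
Partial sum through k=2: 1.68388e+09.
Order-3 term: 1/30240 · (120.000 − 120.000) = 0.00000.
Partial sum through k=3: 1.68388e+09.
Order-4 term: −1/1209600 · (0.00000 − 0.00000) = 0.00000.

S_4 ≈ 1.68388e+09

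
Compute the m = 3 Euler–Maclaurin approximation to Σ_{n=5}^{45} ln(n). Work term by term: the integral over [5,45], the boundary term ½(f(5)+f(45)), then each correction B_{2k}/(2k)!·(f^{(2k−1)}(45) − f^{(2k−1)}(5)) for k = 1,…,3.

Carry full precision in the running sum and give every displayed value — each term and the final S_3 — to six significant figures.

The integral term ∫_5^45 ln(x) dx = 123.253.
Boundary: ½(f(5) + f(45)) = ½(1.60944 + 3.80666) = 2.70805.
Integral + boundary = 125.961.
Correction k=1: B_{2}/2! · (f^{(1)}(45) − f^{(1)}(5)) = 1/12 · (0.0222222 − 0.200000) = -0.0148148.
Running total after k=1: 125.946.
Correction k=2: B_{4}/4! · (f^{(3)}(45) − f^{(3)}(5)) = −1/720 · (2.19479e-05 − 0.0160000) = 2.21917e-05.
Running total after k=2: 125.946.
Correction k=3: B_{6}/6! · (f^{(5)}(45) − f^{(5)}(5)) = 1/30240 · (1.30061e-07 − 0.00768000) = -2.53964e-07.

S_3 ≈ 125.946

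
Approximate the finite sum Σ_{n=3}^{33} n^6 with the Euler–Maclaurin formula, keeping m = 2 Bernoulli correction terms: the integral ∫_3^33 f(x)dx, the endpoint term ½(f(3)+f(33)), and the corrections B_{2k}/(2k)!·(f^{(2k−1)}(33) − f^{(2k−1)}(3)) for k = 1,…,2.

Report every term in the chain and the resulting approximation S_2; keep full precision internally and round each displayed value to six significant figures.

∫_3^33 x^6 dx evaluates to 6.08835e+09.
Endpoint term: (f(3) + f(33))/2 = (729.000 + 1.29147e+09)/2 = 6.45734e+08.
Integral + boundary = 6.73408e+09.
Order-1 term: 1/12 · (2.34812e+08 − 1458.00) = 1.95676e+07.
After k=1: 6.75365e+09.
Order-2 term: −1/720 · (4.31244e+06 − 3240.00) = -5985.00.

S_2 ≈ 6.75364e+09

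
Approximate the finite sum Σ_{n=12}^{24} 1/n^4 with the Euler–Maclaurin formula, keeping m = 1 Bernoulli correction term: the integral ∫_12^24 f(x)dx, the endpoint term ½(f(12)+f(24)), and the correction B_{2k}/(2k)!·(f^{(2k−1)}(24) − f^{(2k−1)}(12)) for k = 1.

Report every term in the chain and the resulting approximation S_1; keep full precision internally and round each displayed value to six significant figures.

∫_12^24 1/x^4 dx evaluates to 0.000168789.
Boundary: ½(f(12) + f(24)) = ½(4.82253e-05 + 3.01408e-06) = 2.56197e-05.
Running total after boundary: 0.000194408.
Order-1 term: 1/12 · (-5.02347e-07 − (-1.60751e-05)) = 1.29773e-06.

S_1 ≈ 0.000195706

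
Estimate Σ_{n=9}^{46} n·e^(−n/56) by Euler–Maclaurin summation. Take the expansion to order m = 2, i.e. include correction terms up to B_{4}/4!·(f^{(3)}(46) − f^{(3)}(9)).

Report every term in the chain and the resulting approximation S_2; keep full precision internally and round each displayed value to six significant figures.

Integral: ∫_9^46 x·e^(−x/56) dx = 587.434.
Endpoint term: (f(9) + f(46))/2 = (7.66382 + 20.2309)/2 = 13.9474.
Integral + boundary = 601.382.
Order-1 term: 1/12 · (0.0785362 − 0.714681) = -0.0530121.
After k=1: 601.329.
Order-2 term: −1/720 · (0.000305530 − 0.000770967) = 6.46440e-07.

S_2 ≈ 601.329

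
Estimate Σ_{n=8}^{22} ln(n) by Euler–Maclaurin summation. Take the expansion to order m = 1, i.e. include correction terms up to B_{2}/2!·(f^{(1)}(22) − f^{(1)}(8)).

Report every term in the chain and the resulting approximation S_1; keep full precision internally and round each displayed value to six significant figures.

Integral: ∫_8^22 ln(x) dx = 37.3674.
Boundary: ½(f(8) + f(22)) = ½(2.07944 + 3.09104) = 2.58524.
Integral + boundary = 39.9526.
k=1: B_{2}/(2)! × [f^{(1)}(22) − f^{(1)}(8)] = 1/12 × (0.0454545 − 0.125000) = -0.00662879.

S_1 ≈ 39.9460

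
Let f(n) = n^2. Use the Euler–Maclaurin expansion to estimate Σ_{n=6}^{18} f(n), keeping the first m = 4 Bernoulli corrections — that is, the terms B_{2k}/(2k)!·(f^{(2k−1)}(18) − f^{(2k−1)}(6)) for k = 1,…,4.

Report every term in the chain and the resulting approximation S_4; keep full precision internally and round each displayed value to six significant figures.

S_4 ≈ 2054.00

∫_6^18 x^2 dx evaluates to 1872.00.
Endpoint term: (f(6) + f(18))/2 = (36.0000 + 324.000)/2 = 180.000.
Running total after boundary: 2052.00.
k=1: B_{2}/(2)! × [f^{(1)}(18) − f^{(1)}(6)] = 1/12 × (36.0000 − 12.0000) = 2.00000.
Partial sum through k=1: 2054.00.
k=2: B_{4}/(4)! × [f^{(3)}(18) − f^{(3)}(6)] = −1/720 × (0.00000 − 0.00000) = 0.00000.
Partial sum through k=2: 2054.00.
k=3: B_{6}/(6)! × [f^{(5)}(18) − f^{(5)}(6)] = 1/30240 × (0.00000 − 0.00000) = 0.00000.
Partial sum through k=3: 2054.00.
k=4: B_{8}/(8)! × [f^{(7)}(18) − f^{(7)}(6)] = −1/1209600 × (0.00000 − 0.00000) = 0.00000.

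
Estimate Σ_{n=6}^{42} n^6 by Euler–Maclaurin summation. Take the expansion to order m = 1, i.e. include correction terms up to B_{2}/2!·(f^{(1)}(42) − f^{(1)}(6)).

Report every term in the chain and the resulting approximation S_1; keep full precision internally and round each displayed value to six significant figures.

S_1 ≈ 3.57440e+10

Integral: ∫_6^42 x^6 dx = 3.29342e+10.
Boundary: ½(f(6) + f(42)) = ½(46656.0 + 5.48903e+09) = 2.74454e+09.
Integral + boundary = 3.56787e+10.
Correction k=1: B_{2}/2! · (f^{(1)}(42) − f^{(1)}(6)) = 1/12 · (7.84147e+08 − 46656.0) = 6.53417e+07.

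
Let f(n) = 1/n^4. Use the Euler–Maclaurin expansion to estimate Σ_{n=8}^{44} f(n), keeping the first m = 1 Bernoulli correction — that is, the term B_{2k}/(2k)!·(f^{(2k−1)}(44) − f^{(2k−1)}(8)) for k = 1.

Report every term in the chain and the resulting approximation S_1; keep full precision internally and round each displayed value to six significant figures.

∫_8^44 1/x^4 dx evaluates to 0.000647129.
Boundary: ½(f(8) + f(44)) = ½(0.000244141 + 2.66802e-07) = 0.000122204.
Running total after boundary: 0.000769332.
Correction k=1: B_{2}/2! · (f^{(1)}(44) − f^{(1)}(8)) = 1/12 · (-2.42547e-08 − (-0.000122070)) = 1.01705e-05.

S_1 ≈ 0.000779503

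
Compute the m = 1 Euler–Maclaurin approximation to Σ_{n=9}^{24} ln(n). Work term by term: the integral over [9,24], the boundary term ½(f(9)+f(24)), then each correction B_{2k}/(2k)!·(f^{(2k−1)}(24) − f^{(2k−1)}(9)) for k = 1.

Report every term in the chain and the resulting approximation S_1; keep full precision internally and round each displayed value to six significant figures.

The integral term ∫_9^24 ln(x) dx = 41.4983.
Boundary: ½(f(9) + f(24)) = ½(2.19722 + 3.17805) = 2.68764.
Running total after boundary: 44.1859.
Order-1 term: 1/12 · (0.0416667 − 0.111111) = -0.00578704.

S_1 ≈ 44.1801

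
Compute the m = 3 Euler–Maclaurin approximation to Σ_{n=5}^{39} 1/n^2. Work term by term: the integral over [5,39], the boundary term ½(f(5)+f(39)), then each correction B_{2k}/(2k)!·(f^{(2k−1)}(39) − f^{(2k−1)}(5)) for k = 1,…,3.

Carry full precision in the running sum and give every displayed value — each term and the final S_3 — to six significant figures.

S_3 ≈ 0.196008

The integral term ∫_5^39 1/x^2 dx = 0.174359.
Endpoint term: (f(5) + f(39))/2 = (0.0400000 + 0.000657462)/2 = 0.0203287.
Running total after boundary: 0.194688.
Correction k=1: B_{2}/2! · (f^{(1)}(39) − f^{(1)}(5)) = 1/12 · (-3.37160e-05 − (-0.0160000)) = 0.00133052.
Running total after k=1: 0.196018.
Correction k=2: B_{4}/4! · (f^{(3)}(39) − f^{(3)}(5)) = −1/720 · (-2.66004e-07 − (-0.00768000)) = -1.06663e-05.
Running total after k=2: 0.196008.
Correction k=3: B_{6}/6! · (f^{(5)}(39) − f^{(5)}(5)) = 1/30240 · (-5.24663e-09 − (-0.00921600)) = 3.04762e-07.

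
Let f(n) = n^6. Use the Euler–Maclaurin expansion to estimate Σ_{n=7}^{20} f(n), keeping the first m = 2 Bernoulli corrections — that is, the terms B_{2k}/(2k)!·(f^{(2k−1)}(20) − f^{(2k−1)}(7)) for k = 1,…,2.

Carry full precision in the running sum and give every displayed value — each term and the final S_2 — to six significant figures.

S_2 ≈ 2.16389e+08

∫_7^20 x^6 dx evaluates to 1.82739e+08.
½[f(7) + f(20)] = ½[117649 + 6.40000e+07] = 3.20588e+07.
So far: 2.14798e+08.
k=1: B_{2}/(2)! × [f^{(1)}(20) − f^{(1)}(7)] = 1/12 × (1.92000e+07 − 100842) = 1.59160e+06.
Running total after k=1: 2.16390e+08.
k=2: B_{4}/(4)! × [f^{(3)}(20) − f^{(3)}(7)] = −1/720 × (960000 − 41160.0) = -1276.17.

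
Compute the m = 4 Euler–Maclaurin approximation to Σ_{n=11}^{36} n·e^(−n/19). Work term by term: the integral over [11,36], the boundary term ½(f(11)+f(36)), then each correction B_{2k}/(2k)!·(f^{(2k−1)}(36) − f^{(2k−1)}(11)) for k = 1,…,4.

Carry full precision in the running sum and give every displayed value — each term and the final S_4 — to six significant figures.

Integral: ∫_11^36 x·e^(−x/19) dx = 162.354.
Boundary: ½(f(11) + f(36)) = ½(6.16537 + 5.41288) = 5.78913.
So far: 168.143.
Correction k=1: B_{2}/2! · (f^{(1)}(36) − f^{(1)}(11)) = 1/12 · (-0.134531 − 0.235995) = -0.0308771.
Partial sum through k=1: 168.112.
Correction k=2: B_{4}/4! · (f^{(3)}(36) − f^{(3)}(11)) = −1/720 · (0.000460346 − 0.00375892) = 4.58136e-06.
Partial sum through k=2: 168.112.
Correction k=3: B_{6}/6! · (f^{(5)}(36) − f^{(5)}(11)) = 1/30240 · (3.58270e-06 − 1.90142e-05) = -5.10300e-10.
Partial sum through k=3: 168.112.
Correction k=4: B_{8}/8! · (f^{(7)}(36) − f^{(7)}(11)) = −1/1209600 · (1.63163e-08 − 7.64982e-08) = 4.97535e-14.

S_4 ≈ 168.112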